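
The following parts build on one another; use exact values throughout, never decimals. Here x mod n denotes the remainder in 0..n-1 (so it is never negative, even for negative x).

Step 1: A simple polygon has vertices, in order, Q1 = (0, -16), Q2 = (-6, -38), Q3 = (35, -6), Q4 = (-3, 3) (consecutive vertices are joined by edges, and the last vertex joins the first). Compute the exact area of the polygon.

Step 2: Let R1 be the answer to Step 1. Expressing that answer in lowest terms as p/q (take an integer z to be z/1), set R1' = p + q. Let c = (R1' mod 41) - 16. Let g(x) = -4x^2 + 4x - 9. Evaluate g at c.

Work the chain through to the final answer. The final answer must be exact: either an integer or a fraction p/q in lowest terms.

Step 1: cross terms: (0*-38 - -6*-16)=-96, (-6*-6 - 35*-38)=1366, (35*3 - -3*-6)=87, (-3*-16 - 0*3)=48; twice the area = |1405| = 1405; area = 1405/2; answer 1405/2
Step 2: R1 = 1405/2; threaded value p + q = 1407; c = -3; -4*(-3)^2 + 4*(-3)^1 - 9 = (-36) + (-12) + (-9) = -57; answer -57

-57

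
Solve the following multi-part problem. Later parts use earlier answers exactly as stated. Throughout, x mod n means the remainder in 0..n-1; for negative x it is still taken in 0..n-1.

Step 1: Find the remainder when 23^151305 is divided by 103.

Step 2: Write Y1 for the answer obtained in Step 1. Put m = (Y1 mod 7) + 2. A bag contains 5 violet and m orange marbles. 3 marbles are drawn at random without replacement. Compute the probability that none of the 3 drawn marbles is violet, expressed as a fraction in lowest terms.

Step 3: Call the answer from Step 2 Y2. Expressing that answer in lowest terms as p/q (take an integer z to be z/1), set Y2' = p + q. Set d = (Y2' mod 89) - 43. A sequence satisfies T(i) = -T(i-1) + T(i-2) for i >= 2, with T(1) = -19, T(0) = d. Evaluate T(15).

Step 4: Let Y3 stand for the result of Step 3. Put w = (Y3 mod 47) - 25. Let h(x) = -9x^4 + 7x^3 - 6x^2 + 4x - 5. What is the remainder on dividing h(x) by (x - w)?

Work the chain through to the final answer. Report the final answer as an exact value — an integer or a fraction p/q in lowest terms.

Step 1: squarings mod 103: 23^1=23, 23^2=14, 23^4=93, 23^8=100, 23^16=9, 23^32=81, 23^64=72, 23^128=34, 23^256=23, 23^512=14, 23^1024=93, 23^2048=100, 23^4096=9, 23^8192=81, 23^16384=72, 23^32768=34, 23^65536=23, 23^131072=14; 23^151305 = 23^1 * 23^8 * 23^256 * 23^512 * 23^1024 * 23^2048 * 23^16384 * 23^131072 = 79 (mod 103); answer 79
Step 2: Y1 = 79; m = 4; total draws C(9,3) = 84; favorable C(4,3) = 4; P = 1/21; answer 1/21
Step 3: Y2 = 1/21; threaded value p + q = 22; d = -21; T(2) = -1*(-19) + 1*(-21) = -2; iterating: T(2)=-2, T(3)=-17, T(4)=15, T(5)=-32, T(6)=47, T(7)=-79, T(8)=126, T(9)=-205, T(10)=331, T(11)=-536, T(12)=867, T(13)=-1403, T(14)=2270, T(15)=-3673; answer -3673
Step 4: Y3 = -3673; w = 15; remainder = value at the root: -9*(15)^4 + 7*(15)^3 - 6*(15)^2 + 4*(15)^1 - 5 = (-455625) + (23625) + (-1350) + (60) + (-5) = -433295; answer -433295

-433295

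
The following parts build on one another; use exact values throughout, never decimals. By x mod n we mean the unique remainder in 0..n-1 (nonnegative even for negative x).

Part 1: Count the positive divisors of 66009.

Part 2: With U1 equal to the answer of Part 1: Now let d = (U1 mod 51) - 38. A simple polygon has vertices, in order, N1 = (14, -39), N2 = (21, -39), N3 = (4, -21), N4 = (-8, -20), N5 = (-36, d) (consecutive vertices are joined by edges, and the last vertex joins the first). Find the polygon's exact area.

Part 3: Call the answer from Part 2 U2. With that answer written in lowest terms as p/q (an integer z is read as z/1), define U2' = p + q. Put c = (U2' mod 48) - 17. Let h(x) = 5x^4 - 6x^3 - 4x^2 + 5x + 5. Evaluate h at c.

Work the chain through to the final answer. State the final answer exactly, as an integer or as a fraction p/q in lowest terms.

7607

Part 1: 66009 = 3 * 22003; number of divisors = (1+1) * (1+1) = 4; answer 4
Part 2: U1 = 4; d = -34; cross terms: (14*-39 - 21*-39)=273, (21*-21 - 4*-39)=-285, (4*-20 - -8*-21)=-248, (-8*-34 - -36*-20)=-448, (-36*-39 - 14*-34)=1880; twice the area = |1172| = 1172; area = 586; answer 586
Part 3: U2 = 586; threaded value p + q = 587; c = -6; 5*(-6)^4 - 6*(-6)^3 - 4*(-6)^2 + 5*(-6)^1 + 5 = (6480) + (1296) + (-144) + (-30) + (5) = 7607; answer 7607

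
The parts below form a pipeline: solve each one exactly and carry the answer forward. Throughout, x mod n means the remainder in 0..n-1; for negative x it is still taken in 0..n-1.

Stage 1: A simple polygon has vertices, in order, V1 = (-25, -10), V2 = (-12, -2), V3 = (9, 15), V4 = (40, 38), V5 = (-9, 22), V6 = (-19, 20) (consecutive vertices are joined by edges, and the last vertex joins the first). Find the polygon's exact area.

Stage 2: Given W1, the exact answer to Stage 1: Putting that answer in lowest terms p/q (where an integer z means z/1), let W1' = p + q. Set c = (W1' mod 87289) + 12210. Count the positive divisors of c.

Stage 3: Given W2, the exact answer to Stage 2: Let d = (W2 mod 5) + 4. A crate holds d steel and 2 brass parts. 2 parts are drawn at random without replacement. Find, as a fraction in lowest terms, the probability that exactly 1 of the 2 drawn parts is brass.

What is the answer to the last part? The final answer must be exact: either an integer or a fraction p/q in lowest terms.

Stage 1: cross terms: (-25*-2 - -12*-10)=-70, (-12*15 - 9*-2)=-162, (9*38 - 40*15)=-258, (40*22 - -9*38)=1222, (-9*20 - -19*22)=238, (-19*-10 - -25*20)=690; twice the area = |1660| = 1660; area = 830; answer 830
Stage 2: W1 = 830; threaded value p + q = 831; c = 13041; 13041 = 3^4 * 7 * 23; number of divisors = (4+1) * (1+1) * (1+1) = 20; answer 20
Stage 3: W2 = 20; d = 4; total draws C(6,2) = 15; favorable C(2,1)*C(4,1) = 8; P = 8/15; answer 8/15

8/15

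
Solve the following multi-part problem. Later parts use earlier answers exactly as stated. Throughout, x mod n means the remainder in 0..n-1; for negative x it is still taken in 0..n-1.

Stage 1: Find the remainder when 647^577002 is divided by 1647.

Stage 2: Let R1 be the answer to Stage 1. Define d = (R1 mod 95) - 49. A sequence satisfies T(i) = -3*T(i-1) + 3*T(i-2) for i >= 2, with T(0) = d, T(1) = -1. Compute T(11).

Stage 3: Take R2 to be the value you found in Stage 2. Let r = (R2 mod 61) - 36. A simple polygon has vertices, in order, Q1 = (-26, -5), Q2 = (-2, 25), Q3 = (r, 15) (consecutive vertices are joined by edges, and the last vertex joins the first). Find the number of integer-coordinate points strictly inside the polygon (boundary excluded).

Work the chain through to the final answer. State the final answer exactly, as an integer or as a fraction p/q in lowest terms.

22

Stage 1: squarings mod 1647: 647^1=647, 647^2=271, 647^4=973, 647^8=1351, 647^16=325, 647^32=217, 647^64=973, 647^128=1351, 647^256=325, 647^512=217, 647^1024=973, 647^2048=1351, 647^4096=325, 647^8192=217, 647^16384=973, 647^32768=1351, 647^65536=325, 647^131072=217, 647^262144=973, 647^524288=1351; 647^577002 = 647^2 * 647^8 * 647^32 * 647^64 * 647^128 * 647^256 * 647^1024 * 647^2048 * 647^16384 * 647^32768 * 647^524288 = 271 (mod 1647); answer 271
Stage 2: R1 = 271; d = 32; T(2) = -3*(-1) + 3*(32) = 99; iterating: T(2)=99, T(3)=-300, T(4)=1197, T(5)=-4491, T(6)=17064, T(7)=-64665, T(8)=245187, T(9)=-929556, T(10)=3524229, T(11)=-13361355; answer -13361355
Stage 3: R2 = -13361355; r = -12; cross terms: (-26*25 - -2*-5)=-660, (-2*15 - -12*25)=270, (-12*-5 - -26*15)=450; twice the area = |60| = 60; area = 30; boundary points = 6 + 10 + 2 = 18; strictly interior points = area - boundary/2 + 1 = 22; answer 22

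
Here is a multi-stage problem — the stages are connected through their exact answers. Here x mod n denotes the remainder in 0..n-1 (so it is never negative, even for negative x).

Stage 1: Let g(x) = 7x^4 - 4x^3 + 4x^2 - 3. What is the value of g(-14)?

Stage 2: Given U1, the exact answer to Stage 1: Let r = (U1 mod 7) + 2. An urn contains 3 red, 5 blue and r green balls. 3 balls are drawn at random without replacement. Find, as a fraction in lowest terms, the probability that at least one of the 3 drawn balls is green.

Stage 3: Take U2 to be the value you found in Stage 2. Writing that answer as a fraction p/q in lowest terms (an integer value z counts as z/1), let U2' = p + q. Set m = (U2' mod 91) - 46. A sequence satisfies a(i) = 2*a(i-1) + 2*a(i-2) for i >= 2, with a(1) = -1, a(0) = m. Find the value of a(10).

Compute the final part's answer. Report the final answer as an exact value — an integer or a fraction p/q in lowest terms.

-114400

Stage 1: 7*(-14)^4 - 4*(-14)^3 + 4*(-14)^2 - 3 = (268912) + (10976) + (784) + (-3) = 280669; answer 280669
Stage 2: U1 = 280669; r = 6; total draws C(14,3) = 364; complement C(8,3) = 56; favorable 364 - 56 = 308; P = 11/13; answer 11/13
Stage 3: U2 = 11/13; threaded value p + q = 24; m = -22; a(2) = 2*(-1) + 2*(-22) = -46; iterating: a(2)=-46, a(3)=-94, a(4)=-280, a(5)=-748, a(6)=-2056, a(7)=-5608, a(8)=-15328, a(9)=-41872, a(10)=-114400; answer -114400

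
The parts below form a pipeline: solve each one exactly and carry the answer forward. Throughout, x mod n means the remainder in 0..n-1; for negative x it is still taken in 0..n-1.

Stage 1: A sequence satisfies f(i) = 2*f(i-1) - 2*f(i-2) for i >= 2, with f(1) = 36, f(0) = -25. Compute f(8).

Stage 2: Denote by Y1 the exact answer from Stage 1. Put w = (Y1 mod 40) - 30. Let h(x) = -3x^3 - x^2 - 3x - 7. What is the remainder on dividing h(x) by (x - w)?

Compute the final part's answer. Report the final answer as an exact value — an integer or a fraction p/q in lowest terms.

80183

Stage 1: f(2) = 2*(36) - 2*(-25) = 122; iterating: f(2)=122, f(3)=172, f(4)=100, f(5)=-144, f(6)=-488, f(7)=-688, f(8)=-400; answer -400
Stage 2: Y1 = -400; w = -30; remainder = value at the root: -3*(-30)^3 - 1*(-30)^2 - 3*(-30)^1 - 7 = (81000) + (-900) + (90) + (-7) = 80183; answer 80183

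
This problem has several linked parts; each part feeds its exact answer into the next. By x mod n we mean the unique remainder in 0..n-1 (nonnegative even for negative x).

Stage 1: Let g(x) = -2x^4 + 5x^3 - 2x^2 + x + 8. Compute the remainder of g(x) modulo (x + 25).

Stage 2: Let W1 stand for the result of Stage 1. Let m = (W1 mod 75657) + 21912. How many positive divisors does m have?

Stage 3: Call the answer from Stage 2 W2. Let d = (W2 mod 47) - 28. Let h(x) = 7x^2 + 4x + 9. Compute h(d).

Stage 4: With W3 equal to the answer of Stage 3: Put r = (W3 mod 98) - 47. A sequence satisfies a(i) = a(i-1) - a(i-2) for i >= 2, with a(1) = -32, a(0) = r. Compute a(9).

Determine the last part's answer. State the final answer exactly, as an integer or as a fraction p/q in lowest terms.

Stage 1: remainder = value at the root: -2*(-25)^4 + 5*(-25)^3 - 2*(-25)^2 + 1*(-25)^1 + 8 = (-781250) + (-78125) + (-1250) + (-25) + (8) = -860642; answer -860642
Stage 2: W1 = -860642; m = 69154; 69154 = 2 * 71 * 487; number of divisors = (1+1) * (1+1) * (1+1) = 8; answer 8
Stage 3: W2 = 8; d = -20; 7*(-20)^2 + 4*(-20)^1 + 9 = (2800) + (-80) + (9) = 2729; answer 2729
Stage 4: W3 = 2729; r = 36; a(2) = 1*(-32) - 1*(36) = -68; iterating: a(2)=-68, a(3)=-36, a(4)=32, a(5)=68, a(6)=36, a(7)=-32, a(8)=-68, a(9)=-36; answer -36

-36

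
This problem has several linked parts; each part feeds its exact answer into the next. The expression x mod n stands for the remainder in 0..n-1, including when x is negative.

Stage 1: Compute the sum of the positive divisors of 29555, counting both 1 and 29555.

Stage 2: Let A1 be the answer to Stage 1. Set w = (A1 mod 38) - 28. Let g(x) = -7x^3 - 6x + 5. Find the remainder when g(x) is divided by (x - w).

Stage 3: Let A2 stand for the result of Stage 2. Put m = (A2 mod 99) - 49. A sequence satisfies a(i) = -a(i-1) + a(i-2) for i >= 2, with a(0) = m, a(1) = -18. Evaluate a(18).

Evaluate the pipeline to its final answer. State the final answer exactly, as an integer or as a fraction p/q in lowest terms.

84840

Stage 1: 29555 = 5 * 23 * 257; sigma = (1 + 5) * (1 + 23) * (1 + 257) = 6 * 24 * 258 = 37152; answer 37152
Stage 2: A1 = 37152; w = -2; remainder = value at the root: -7*(-2)^3 - 6*(-2)^1 + 5 = (56) + (12) + (5) = 73; answer 73
Stage 3: A2 = 73; m = 24; a(2) = -1*(-18) + 1*(24) = 42; iterating: a(2)=42, a(3)=-60, a(4)=102, a(5)=-162, a(6)=264, a(7)=-426, a(8)=690, a(9)=-1116, a(10)=1806, a(11)=-2922, a(12)=4728, a(13)=-7650, a(14)=12378, a(15)=-20028, a(16)=32406, a(17)=-52434, a(18)=84840; answer 84840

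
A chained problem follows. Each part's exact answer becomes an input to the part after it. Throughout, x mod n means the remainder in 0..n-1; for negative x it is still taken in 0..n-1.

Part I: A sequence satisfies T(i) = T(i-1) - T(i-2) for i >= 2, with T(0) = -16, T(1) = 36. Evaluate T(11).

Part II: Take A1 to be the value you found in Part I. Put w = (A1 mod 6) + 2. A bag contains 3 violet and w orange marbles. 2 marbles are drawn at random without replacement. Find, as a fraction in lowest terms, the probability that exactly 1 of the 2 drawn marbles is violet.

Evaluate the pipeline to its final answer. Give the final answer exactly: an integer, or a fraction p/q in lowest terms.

4/7

Part I: T(2) = 1*(36) - 1*(-16) = 52; iterating: T(2)=52, T(3)=16, T(4)=-36, T(5)=-52, T(6)=-16, T(7)=36, T(8)=52, T(9)=16, T(10)=-36, T(11)=-52; answer -52
Part II: A1 = -52; w = 4; total draws C(7,2) = 21; favorable C(3,1)*C(4,1) = 12; P = 4/7; answer 4/7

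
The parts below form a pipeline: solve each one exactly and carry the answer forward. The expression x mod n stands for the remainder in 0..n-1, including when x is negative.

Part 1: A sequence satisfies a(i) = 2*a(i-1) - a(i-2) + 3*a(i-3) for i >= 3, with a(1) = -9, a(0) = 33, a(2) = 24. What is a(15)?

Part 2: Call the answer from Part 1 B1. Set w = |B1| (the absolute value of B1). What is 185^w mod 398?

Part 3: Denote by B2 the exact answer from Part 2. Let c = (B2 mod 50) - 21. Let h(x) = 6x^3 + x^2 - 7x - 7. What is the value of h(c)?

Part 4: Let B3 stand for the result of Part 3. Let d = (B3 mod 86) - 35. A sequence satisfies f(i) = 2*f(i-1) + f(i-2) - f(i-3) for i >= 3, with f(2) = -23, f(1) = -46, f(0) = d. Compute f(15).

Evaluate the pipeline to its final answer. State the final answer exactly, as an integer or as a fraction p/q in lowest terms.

-700498

Part 1: a(3) = 2*(24) - 1*(-9) + 3*(33) = 156; iterating: a(3)=156, a(4)=261, a(5)=438, a(6)=1083, a(7)=2511, a(8)=5253, a(9)=11244, a(10)=24768, a(11)=54051, a(12)=117066, a(13)=254385, a(14)=553857, a(15)=1204527; answer 1204527
Part 2: B1 = 1204527; w = 1204527; squarings mod 398: 185^1=185, 185^2=395, 185^4=9, 185^8=81, 185^16=193, 185^32=235, 185^64=301, 185^128=255, 185^256=151, 185^512=115, 185^1024=91, 185^2048=321, 185^4096=357, 185^8192=89, 185^16384=359, 185^32768=327, 185^65536=265, 185^131072=177, 185^262144=285, 185^524288=33, 185^1048576=293; 185^1204527 = 185^1 * 185^2 * 185^4 * 185^8 * 185^32 * 185^256 * 185^8192 * 185^16384 * 185^131072 * 185^1048576 = 59 (mod 398); answer 59
Part 3: B2 = 59; c = -12; 6*(-12)^3 + 1*(-12)^2 - 7*(-12)^1 - 7 = (-10368) + (144) + (84) + (-7) = -10147; answer -10147
Part 4: B3 = -10147; d = -34; f(3) = 2*(-23) + 1*(-46) - 1*(-34) = -58; iterating: f(3)=-58, f(4)=-93, f(5)=-221, f(6)=-477, f(7)=-1082, f(8)=-2420, f(9)=-5445, f(10)=-12228, f(11)=-27481, f(12)=-61745, f(13)=-138743, f(14)=-311750, f(15)=-700498; answer -700498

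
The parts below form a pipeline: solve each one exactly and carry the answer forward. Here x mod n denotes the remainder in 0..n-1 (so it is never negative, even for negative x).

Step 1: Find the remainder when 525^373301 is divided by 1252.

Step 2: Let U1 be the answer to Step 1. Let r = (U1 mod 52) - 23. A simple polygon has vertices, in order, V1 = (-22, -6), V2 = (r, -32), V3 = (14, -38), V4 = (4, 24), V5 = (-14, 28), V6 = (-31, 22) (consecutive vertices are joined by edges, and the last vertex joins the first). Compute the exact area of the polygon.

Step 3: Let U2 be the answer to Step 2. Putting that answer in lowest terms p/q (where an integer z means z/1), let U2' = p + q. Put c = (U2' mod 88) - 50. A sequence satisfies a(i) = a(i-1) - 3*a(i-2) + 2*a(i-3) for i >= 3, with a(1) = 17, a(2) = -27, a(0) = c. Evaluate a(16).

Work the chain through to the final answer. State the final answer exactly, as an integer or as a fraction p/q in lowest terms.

-112375

Step 1: squarings mod 1252: 525^1=525, 525^2=185, 525^4=421, 525^8=709, 525^16=629, 525^32=9, 525^64=81, 525^128=301, 525^256=457, 525^512=1017, 525^1024=137, 525^2048=1241, 525^4096=121, 525^8192=869, 525^16384=205, 525^32768=709, 525^65536=629, 525^131072=9, 525^262144=81; 525^373301 = 525^1 * 525^4 * 525^16 * 525^32 * 525^512 * 525^4096 * 525^8192 * 525^32768 * 525^65536 * 525^262144 = 1125 (mod 1252); answer 1125
Step 2: U1 = 1125; r = 10; cross terms: (-22*-32 - 10*-6)=764, (10*-38 - 14*-32)=68, (14*24 - 4*-38)=488, (4*28 - -14*24)=448, (-14*22 - -31*28)=560, (-31*-6 - -22*22)=670; twice the area = |2998| = 2998; area = 1499; answer 1499
Step 3: U2 = 1499; threaded value p + q = 1500; c = -46; a(3) = 1*(-27) - 3*(17) + 2*(-46) = -170; iterating: a(3)=-170, a(4)=-55, a(5)=401, a(6)=226, a(7)=-1087, a(8)=-963, a(9)=2750, a(10)=3465, a(11)=-6711, a(12)=-11606, a(13)=15457, a(14)=36853, a(15)=-32730, a(16)=-112375; answer -112375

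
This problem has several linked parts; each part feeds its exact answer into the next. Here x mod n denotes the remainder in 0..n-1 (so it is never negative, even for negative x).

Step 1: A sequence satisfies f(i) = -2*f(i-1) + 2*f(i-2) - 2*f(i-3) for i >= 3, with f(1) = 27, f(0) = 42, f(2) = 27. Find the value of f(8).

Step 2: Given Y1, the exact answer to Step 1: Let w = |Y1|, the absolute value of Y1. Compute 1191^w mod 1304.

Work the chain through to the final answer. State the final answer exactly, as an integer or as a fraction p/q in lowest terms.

Step 1: f(3) = -2*(27) + 2*(27) - 2*(42) = -84; iterating: f(3)=-84, f(4)=168, f(5)=-558, f(6)=1620, f(7)=-4692, f(8)=13740; answer 13740
Step 2: Y1 = 13740; w = 13740; squarings mod 1304: 1191^1=1191, 1191^2=1033, 1191^4=417, 1191^8=457, 1191^16=209, 1191^32=649, 1191^64=9, 1191^128=81, 1191^256=41, 1191^512=377, 1191^1024=1297, 1191^2048=49, 1191^4096=1097, 1191^8192=1121; 1191^13740 = 1191^4 * 1191^8 * 1191^32 * 1191^128 * 1191^256 * 1191^1024 * 1191^4096 * 1191^8192 = 1177 (mod 1304); answer 1177

1177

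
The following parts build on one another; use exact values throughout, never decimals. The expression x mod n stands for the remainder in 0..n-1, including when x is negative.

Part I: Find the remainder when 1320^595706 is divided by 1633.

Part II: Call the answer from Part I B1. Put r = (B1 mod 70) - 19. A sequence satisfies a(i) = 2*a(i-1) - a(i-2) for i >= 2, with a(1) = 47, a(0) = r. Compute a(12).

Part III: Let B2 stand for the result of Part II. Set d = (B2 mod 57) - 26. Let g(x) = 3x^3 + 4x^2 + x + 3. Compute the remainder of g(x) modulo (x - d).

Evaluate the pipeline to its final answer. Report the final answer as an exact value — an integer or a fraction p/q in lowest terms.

13331

Part I: squarings mod 1633: 1320^1=1320, 1320^2=1622, 1320^4=121, 1320^8=1577, 1320^16=1503, 1320^32=570, 1320^64=1566, 1320^128=1223, 1320^256=1534, 1320^512=3, 1320^1024=9, 1320^2048=81, 1320^4096=29, 1320^8192=841, 1320^16384=192, 1320^32768=938, 1320^65536=1290, 1320^131072=73, 1320^262144=430, 1320^524288=371; 1320^595706 = 1320^2 * 1320^8 * 1320^16 * 1320^32 * 1320^64 * 1320^128 * 1320^512 * 1320^1024 * 1320^4096 * 1320^65536 * 1320^524288 = 515 (mod 1633); answer 515
Part II: B1 = 515; r = 6; a(2) = 2*(47) - 1*(6) = 88; iterating: a(2)=88, a(3)=129, a(4)=170, a(5)=211, a(6)=252, a(7)=293, a(8)=334, a(9)=375, a(10)=416, a(11)=457, a(12)=498; answer 498
Part III: B2 = 498; d = 16; remainder = value at the root: 3*(16)^3 + 4*(16)^2 + 1*(16)^1 + 3 = (12288) + (1024) + (16) + (3) = 13331; answer 13331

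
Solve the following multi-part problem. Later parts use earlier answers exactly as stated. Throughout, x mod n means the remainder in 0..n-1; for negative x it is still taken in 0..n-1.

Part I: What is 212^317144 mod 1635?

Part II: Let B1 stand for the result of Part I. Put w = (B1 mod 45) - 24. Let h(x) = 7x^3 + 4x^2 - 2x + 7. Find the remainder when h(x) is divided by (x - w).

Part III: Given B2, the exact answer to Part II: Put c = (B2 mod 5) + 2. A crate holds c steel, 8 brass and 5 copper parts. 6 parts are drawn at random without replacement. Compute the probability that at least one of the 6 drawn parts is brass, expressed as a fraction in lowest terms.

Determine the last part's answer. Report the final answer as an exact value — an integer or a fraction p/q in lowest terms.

Part I: squarings mod 1635: 212^1=212, 212^2=799, 212^4=751, 212^8=1561, 212^16=571, 212^32=676, 212^64=811, 212^128=451, 212^256=661, 212^512=376, 212^1024=766, 212^2048=1426, 212^4096=1171, 212^8192=1111, 212^16384=1531, 212^32768=1006, 212^65536=1606, 212^131072=841, 212^262144=961; 212^317144 = 212^8 * 212^16 * 212^64 * 212^128 * 212^512 * 212^1024 * 212^4096 * 212^16384 * 212^32768 * 212^262144 = 1381 (mod 1635); answer 1381
Part II: B1 = 1381; w = 7; remainder = value at the root: 7*(7)^3 + 4*(7)^2 - 2*(7)^1 + 7 = (2401) + (196) + (-14) + (7) = 2590; answer 2590
Part III: B2 = 2590; c = 2; total draws C(15,6) = 5005; complement C(7,6) = 7; favorable 5005 - 7 = 4998; P = 714/715; answer 714/715

714/715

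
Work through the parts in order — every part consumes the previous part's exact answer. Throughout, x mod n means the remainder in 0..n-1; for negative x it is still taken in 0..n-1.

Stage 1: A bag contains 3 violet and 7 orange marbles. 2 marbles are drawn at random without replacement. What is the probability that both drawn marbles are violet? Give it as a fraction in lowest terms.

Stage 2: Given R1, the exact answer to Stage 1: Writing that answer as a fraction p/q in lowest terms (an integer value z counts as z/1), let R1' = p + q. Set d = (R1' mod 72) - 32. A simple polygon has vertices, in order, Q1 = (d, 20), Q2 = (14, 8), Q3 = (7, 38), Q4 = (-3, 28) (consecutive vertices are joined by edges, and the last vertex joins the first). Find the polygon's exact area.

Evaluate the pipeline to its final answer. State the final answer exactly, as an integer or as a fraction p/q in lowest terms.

383

Stage 1: total draws C(10,2) = 45; favorable C(3,2) = 3; P = 1/15; answer 1/15
Stage 2: R1 = 1/15; threaded value p + q = 16; d = -16; cross terms: (-16*8 - 14*20)=-408, (14*38 - 7*8)=476, (7*28 - -3*38)=310, (-3*20 - -16*28)=388; twice the area = |766| = 766; area = 383; answer 383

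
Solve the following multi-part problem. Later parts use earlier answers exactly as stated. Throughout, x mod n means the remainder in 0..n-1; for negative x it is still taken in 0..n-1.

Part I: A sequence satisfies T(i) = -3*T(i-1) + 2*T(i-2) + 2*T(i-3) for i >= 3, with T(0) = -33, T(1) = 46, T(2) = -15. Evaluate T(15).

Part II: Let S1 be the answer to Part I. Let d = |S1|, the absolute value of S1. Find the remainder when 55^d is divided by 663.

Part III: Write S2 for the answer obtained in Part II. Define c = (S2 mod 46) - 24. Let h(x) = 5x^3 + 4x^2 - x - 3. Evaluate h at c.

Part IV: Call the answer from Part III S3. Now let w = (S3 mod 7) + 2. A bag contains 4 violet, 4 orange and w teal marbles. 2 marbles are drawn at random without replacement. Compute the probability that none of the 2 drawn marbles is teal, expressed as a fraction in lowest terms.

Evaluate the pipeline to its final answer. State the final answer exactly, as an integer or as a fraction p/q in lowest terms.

Part I: T(3) = -3*(-15) + 2*(46) + 2*(-33) = 71; iterating: T(3)=71, T(4)=-151, T(5)=565, T(6)=-1855, T(7)=6393, T(8)=-21759, T(9)=74353, T(10)=-253791, T(11)=866561, T(12)=-2958559, T(13)=10101217, T(14)=-34487647, T(15)=117748257; answer 117748257
Part II: S1 = 117748257; d = 117748257; squarings mod 663: 55^1=55, 55^2=373, 55^4=562, 55^8=256, 55^16=562, 55^32=256, 55^64=562, 55^128=256, 55^256=562, 55^512=256, 55^1024=562, 55^2048=256, 55^4096=562, 55^8192=256, 55^16384=562, 55^32768=256, 55^65536=562, 55^131072=256, 55^262144=562, 55^524288=256, 55^1048576=562, 55^2097152=256, 55^4194304=562, 55^8388608=256, 55^16777216=562, 55^33554432=256, 55^67108864=562; 55^117748257 = 55^1 * 55^32 * 55^512 * 55^4096 * 55^8192 * 55^32768 * 55^262144 * 55^16777216 * 55^33554432 * 55^67108864 = 157 (mod 663); answer 157
Part III: S2 = 157; c = -5; 5*(-5)^3 + 4*(-5)^2 - 1*(-5)^1 - 3 = (-625) + (100) + (5) + (-3) = -523; answer -523
Part IV: S3 = -523; w = 4; total draws C(12,2) = 66; favorable C(8,2) = 28; P = 14/33; answer 14/33

14/33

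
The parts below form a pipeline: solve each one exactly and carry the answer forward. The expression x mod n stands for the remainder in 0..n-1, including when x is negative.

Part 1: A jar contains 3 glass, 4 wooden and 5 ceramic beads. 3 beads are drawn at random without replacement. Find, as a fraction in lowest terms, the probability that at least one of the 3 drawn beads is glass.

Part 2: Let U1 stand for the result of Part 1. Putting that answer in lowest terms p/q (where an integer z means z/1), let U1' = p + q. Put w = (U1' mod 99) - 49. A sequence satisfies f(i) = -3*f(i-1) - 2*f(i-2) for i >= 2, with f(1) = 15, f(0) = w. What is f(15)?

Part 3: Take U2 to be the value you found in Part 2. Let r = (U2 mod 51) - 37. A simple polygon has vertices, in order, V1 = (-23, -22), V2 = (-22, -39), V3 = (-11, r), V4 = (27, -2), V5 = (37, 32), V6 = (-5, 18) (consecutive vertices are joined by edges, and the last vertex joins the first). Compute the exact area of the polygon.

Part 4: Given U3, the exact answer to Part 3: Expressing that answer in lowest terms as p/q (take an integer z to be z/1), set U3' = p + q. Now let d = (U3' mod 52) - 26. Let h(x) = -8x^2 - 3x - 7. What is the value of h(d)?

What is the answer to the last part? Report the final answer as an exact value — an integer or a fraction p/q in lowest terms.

-1123

Part 1: total draws C(12,3) = 220; complement C(9,3) = 84; favorable 220 - 84 = 136; P = 34/55; answer 34/55
Part 2: U1 = 34/55; threaded value p + q = 89; w = 40; f(2) = -3*(15) - 2*(40) = -125; iterating: f(2)=-125, f(3)=345, f(4)=-785, f(5)=1665, f(6)=-3425, f(7)=6945, f(8)=-13985, f(9)=28065, f(10)=-56225, f(11)=112545, f(12)=-225185, f(13)=450465, f(14)=-901025, f(15)=1802145; answer 1802145
Part 3: U2 = 1802145; r = -28; cross terms: (-23*-39 - -22*-22)=413, (-22*-28 - -11*-39)=187, (-11*-2 - 27*-28)=778, (27*32 - 37*-2)=938, (37*18 - -5*32)=826, (-5*-22 - -23*18)=524; twice the area = |3666| = 3666; area = 1833; answer 1833
Part 4: U3 = 1833; threaded value p + q = 1834; d = -12; -8*(-12)^2 - 3*(-12)^1 - 7 = (-1152) + (36) + (-7) = -1123; answer -1123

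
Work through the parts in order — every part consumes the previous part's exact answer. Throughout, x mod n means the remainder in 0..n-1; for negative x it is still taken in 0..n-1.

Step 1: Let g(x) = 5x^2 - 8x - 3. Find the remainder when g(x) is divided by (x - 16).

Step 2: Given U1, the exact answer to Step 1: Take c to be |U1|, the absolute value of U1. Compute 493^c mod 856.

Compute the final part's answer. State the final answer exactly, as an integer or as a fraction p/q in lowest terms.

Step 1: remainder = value at the root: 5*(16)^2 - 8*(16)^1 - 3 = (1280) + (-128) + (-3) = 1149; answer 1149
Step 2: U1 = 1149; c = 1149; squarings mod 856: 493^1=493, 493^2=801, 493^4=457, 493^8=841, 493^16=225, 493^32=121, 493^64=89, 493^128=217, 493^256=9, 493^512=81, 493^1024=569; 493^1149 = 493^1 * 493^4 * 493^8 * 493^16 * 493^32 * 493^64 * 493^1024 = 557 (mod 856); answer 557

557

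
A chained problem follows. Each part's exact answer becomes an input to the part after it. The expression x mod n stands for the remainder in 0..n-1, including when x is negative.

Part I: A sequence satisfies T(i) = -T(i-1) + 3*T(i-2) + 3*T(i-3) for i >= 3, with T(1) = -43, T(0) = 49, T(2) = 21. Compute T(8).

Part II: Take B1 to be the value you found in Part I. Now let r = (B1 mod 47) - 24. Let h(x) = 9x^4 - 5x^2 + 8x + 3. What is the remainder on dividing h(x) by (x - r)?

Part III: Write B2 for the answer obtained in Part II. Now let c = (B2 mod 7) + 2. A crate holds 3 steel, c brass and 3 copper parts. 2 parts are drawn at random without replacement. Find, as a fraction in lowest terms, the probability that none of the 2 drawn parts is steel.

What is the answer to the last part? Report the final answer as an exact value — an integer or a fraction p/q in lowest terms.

28/55

Part I: T(3) = -1*(21) + 3*(-43) + 3*(49) = -3; iterating: T(3)=-3, T(4)=-63, T(5)=117, T(6)=-315, T(7)=477, T(8)=-1071; answer -1071
Part II: B1 = -1071; r = -14; remainder = value at the root: 9*(-14)^4 - 5*(-14)^2 + 8*(-14)^1 + 3 = (345744) + (-980) + (-112) + (3) = 344655; answer 344655
Part III: B2 = 344655; c = 5; total draws C(11,2) = 55; favorable C(8,2) = 28; P = 28/55; answer 28/55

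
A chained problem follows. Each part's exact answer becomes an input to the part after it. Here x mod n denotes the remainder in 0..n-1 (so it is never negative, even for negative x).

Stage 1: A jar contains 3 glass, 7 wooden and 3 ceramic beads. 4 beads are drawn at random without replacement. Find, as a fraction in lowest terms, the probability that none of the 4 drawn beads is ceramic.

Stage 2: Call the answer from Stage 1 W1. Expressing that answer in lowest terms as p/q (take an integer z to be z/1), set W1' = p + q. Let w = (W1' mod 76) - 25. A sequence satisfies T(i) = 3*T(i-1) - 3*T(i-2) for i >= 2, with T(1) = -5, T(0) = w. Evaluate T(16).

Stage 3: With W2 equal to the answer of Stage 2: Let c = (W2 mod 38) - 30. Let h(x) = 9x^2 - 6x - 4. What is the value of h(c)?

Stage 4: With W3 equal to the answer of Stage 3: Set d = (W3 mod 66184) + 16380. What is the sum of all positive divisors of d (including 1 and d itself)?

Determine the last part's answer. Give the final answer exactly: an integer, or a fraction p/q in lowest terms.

28272

Stage 1: total draws C(13,4) = 715; favorable C(10,4) = 210; P = 42/143; answer 42/143
Stage 2: W1 = 42/143; threaded value p + q = 185; w = 8; T(2) = 3*(-5) - 3*(8) = -39; iterating: T(2)=-39, T(3)=-102, T(4)=-189, T(5)=-261, T(6)=-216, T(7)=135, T(8)=1053, T(9)=2754, T(10)=5103, T(11)=7047, T(12)=5832, T(13)=-3645, T(14)=-28431, T(15)=-74358, T(16)=-137781; answer -137781
Stage 3: W2 = -137781; c = -23; 9*(-23)^2 - 6*(-23)^1 - 4 = (4761) + (138) + (-4) = 4895; answer 4895
Stage 4: W3 = 4895; d = 21275; 21275 = 5^2 * 23 * 37; sigma = (1 + 5 + 25) * (1 + 23) * (1 + 37) = 31 * 24 * 38 = 28272; answer 28272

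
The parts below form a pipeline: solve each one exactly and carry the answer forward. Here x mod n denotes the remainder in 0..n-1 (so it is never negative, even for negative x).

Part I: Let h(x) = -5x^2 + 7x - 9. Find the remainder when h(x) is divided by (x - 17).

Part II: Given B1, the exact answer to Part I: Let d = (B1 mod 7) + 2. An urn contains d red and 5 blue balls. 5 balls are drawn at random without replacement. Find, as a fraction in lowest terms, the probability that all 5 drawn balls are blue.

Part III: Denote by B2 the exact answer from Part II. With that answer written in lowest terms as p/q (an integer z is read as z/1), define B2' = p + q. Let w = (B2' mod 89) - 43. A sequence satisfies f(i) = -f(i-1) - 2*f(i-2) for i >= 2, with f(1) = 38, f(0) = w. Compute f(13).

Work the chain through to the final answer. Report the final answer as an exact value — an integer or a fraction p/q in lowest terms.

Part I: remainder = value at the root: -5*(17)^2 + 7*(17)^1 - 9 = (-1445) + (119) + (-9) = -1335; answer -1335
Part II: B1 = -1335; d = 4; total draws C(9,5) = 126; favorable C(5,5) = 1; P = 1/126; answer 1/126
Part III: B2 = 1/126; threaded value p + q = 127; w = -5; f(2) = -1*(38) - 2*(-5) = -28; iterating: f(2)=-28, f(3)=-48, f(4)=104, f(5)=-8, f(6)=-200, f(7)=216, f(8)=184, f(9)=-616, f(10)=248, f(11)=984, f(12)=-1480, f(13)=-488; answer -488

-488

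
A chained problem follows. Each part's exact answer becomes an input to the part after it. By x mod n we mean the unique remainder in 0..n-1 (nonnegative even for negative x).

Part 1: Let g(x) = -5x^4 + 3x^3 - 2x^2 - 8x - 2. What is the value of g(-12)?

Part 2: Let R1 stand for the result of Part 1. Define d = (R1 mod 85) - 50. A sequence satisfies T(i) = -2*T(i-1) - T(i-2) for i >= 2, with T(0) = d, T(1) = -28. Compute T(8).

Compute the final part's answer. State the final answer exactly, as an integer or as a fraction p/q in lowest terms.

Part 1: -5*(-12)^4 + 3*(-12)^3 - 2*(-12)^2 - 8*(-12)^1 - 2 = (-103680) + (-5184) + (-288) + (96) + (-2) = -109058; answer -109058
Part 2: R1 = -109058; d = 32; T(2) = -2*(-28) - 1*(32) = 24; iterating: T(2)=24, T(3)=-20, T(4)=16, T(5)=-12, T(6)=8, T(7)=-4, T(8)=0; answer 0

0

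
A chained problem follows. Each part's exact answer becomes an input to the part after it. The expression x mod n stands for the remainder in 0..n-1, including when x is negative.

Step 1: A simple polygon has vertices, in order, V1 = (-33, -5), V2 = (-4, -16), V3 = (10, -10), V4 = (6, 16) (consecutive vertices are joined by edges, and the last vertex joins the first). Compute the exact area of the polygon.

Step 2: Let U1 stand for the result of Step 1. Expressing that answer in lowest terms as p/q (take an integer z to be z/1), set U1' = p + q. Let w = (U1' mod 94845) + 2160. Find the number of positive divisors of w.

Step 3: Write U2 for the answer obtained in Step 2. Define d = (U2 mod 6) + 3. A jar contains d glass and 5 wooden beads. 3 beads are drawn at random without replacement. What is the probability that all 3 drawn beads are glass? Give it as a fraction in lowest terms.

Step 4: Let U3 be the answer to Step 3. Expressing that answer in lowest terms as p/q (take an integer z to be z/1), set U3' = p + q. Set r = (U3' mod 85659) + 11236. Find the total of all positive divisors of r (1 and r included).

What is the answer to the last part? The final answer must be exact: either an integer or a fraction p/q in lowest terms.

12864

Step 1: cross terms: (-33*-16 - -4*-5)=508, (-4*-10 - 10*-16)=200, (10*16 - 6*-10)=220, (6*-5 - -33*16)=498; twice the area = |1426| = 1426; area = 713; answer 713
Step 2: U1 = 713; threaded value p + q = 714; w = 2874; 2874 = 2 * 3 * 479; number of divisors = (1+1) * (1+1) * (1+1) = 8; answer 8
Step 3: U2 = 8; d = 5; total draws C(10,3) = 120; favorable C(5,3) = 10; P = 1/12; answer 1/12
Step 4: U3 = 1/12; threaded value p + q = 13; r = 11249; 11249 = 7 * 1607; sigma = (1 + 7) * (1 + 1607) = 8 * 1608 = 12864; answer 12864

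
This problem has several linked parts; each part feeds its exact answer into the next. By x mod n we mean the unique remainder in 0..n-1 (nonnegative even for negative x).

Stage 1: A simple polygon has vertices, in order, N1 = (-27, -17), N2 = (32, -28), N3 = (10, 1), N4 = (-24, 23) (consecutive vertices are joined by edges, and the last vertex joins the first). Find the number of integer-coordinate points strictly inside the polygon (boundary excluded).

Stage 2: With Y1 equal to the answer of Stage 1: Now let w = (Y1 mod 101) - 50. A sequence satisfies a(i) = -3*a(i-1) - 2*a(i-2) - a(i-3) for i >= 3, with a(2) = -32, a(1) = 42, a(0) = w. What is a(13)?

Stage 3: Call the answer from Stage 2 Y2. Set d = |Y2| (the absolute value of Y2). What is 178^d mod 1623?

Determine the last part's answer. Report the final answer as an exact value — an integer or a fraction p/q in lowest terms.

739

Stage 1: cross terms: (-27*-28 - 32*-17)=1300, (32*1 - 10*-28)=312, (10*23 - -24*1)=254, (-24*-17 - -27*23)=1029; twice the area = |2895| = 2895; area = 2895/2; boundary points = 1 + 1 + 2 + 1 = 5; strictly interior points = area - boundary/2 + 1 = 1446; answer 1446
Stage 2: Y1 = 1446; w = -18; a(3) = -3*(-32) - 2*(42) - 1*(-18) = 30; iterating: a(3)=30, a(4)=-68, a(5)=176, a(6)=-422, a(7)=982, a(8)=-2278, a(9)=5292, a(10)=-12302, a(11)=28600, a(12)=-66488, a(13)=154566; answer 154566
Stage 3: Y2 = 154566; d = 154566; squarings mod 1623: 178^1=178, 178^2=847, 178^4=43, 178^8=226, 178^16=763, 178^32=1135, 178^64=1186, 178^128=1078, 178^256=16, 178^512=256, 178^1024=616, 178^2048=1297, 178^4096=781, 178^8192=1336, 178^16384=1219, 178^32768=916, 178^65536=1588, 178^131072=1225; 178^154566 = 178^2 * 178^4 * 178^64 * 178^128 * 178^256 * 178^512 * 178^2048 * 178^4096 * 178^16384 * 178^131072 = 739 (mod 1623); answer 739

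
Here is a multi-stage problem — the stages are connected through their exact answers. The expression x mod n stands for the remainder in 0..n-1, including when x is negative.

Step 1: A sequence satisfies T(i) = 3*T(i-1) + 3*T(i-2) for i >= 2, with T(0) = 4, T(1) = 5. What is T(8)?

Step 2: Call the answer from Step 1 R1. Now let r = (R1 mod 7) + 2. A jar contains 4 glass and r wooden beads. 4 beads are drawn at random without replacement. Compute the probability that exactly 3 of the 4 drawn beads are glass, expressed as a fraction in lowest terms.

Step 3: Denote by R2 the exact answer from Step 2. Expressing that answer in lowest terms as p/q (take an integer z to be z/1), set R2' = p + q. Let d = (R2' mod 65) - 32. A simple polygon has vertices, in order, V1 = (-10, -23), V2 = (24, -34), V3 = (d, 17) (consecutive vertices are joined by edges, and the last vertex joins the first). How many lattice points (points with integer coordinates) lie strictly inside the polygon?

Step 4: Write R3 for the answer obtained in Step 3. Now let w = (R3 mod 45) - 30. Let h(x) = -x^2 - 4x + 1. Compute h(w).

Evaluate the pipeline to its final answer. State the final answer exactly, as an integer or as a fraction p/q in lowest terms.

-779

Step 1: T(2) = 3*(5) + 3*(4) = 27; iterating: T(2)=27, T(3)=96, T(4)=369, T(5)=1395, T(6)=5292, T(7)=20061, T(8)=76059; answer 76059
Step 2: R1 = 76059; r = 6; total draws C(10,4) = 210; favorable C(4,3)*C(6,1) = 24; P = 4/35; answer 4/35
Step 3: R2 = 4/35; threaded value p + q = 39; d = 7; cross terms: (-10*-34 - 24*-23)=892, (24*17 - 7*-34)=646, (7*-23 - -10*17)=9; twice the area = |1547| = 1547; area = 1547/2; boundary points = 1 + 17 + 1 = 19; strictly interior points = area - boundary/2 + 1 = 765; answer 765
Step 4: R3 = 765; w = -30; -1*(-30)^2 - 4*(-30)^1 + 1 = (-900) + (120) + (1) = -779; answer -779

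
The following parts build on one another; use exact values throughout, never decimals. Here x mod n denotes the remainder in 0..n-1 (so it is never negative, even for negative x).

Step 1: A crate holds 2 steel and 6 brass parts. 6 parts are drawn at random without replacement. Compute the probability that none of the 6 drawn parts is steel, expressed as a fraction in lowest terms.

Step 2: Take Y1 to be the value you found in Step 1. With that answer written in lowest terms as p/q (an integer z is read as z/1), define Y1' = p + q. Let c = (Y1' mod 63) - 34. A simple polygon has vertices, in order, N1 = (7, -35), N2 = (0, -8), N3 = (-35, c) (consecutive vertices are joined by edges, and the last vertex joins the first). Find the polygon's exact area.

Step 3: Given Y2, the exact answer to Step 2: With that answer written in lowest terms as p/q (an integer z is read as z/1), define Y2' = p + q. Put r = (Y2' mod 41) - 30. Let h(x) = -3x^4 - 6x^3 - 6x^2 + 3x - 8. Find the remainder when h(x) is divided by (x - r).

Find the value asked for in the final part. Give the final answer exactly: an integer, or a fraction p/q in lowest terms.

-281942

Step 1: total draws C(8,6) = 28; favorable C(6,6) = 1; P = 1/28; answer 1/28
Step 2: Y1 = 1/28; threaded value p + q = 29; c = -5; cross terms: (7*-8 - 0*-35)=-56, (0*-5 - -35*-8)=-280, (-35*-35 - 7*-5)=1260; twice the area = |924| = 924; area = 462; answer 462
Step 3: Y2 = 462; threaded value p + q = 463; r = -18; remainder = value at the root: -3*(-18)^4 - 6*(-18)^3 - 6*(-18)^2 + 3*(-18)^1 - 8 = (-314928) + (34992) + (-1944) + (-54) + (-8) = -281942; answer -281942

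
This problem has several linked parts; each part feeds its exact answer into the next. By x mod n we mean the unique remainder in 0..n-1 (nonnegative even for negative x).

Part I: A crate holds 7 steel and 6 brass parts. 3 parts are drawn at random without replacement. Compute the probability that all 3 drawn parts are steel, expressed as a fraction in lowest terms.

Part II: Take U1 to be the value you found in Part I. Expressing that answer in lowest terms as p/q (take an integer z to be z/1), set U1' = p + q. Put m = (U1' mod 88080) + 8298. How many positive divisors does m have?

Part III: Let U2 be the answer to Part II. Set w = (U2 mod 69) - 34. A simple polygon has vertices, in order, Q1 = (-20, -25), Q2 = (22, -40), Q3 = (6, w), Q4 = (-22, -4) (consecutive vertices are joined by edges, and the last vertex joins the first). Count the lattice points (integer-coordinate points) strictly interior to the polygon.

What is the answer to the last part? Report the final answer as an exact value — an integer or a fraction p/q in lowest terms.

531

Part I: total draws C(13,3) = 286; favorable C(7,3) = 35; P = 35/286; answer 35/286
Part II: U1 = 35/286; threaded value p + q = 321; m = 8619; 8619 = 3 * 13^2 * 17; number of divisors = (1+1) * (2+1) * (1+1) = 12; answer 12
Part III: U2 = 12; w = -22; cross terms: (-20*-40 - 22*-25)=1350, (22*-22 - 6*-40)=-244, (6*-4 - -22*-22)=-508, (-22*-25 - -20*-4)=470; twice the area = |1068| = 1068; area = 534; boundary points = 3 + 2 + 2 + 1 = 8; strictly interior points = area - boundary/2 + 1 = 531; answer 531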